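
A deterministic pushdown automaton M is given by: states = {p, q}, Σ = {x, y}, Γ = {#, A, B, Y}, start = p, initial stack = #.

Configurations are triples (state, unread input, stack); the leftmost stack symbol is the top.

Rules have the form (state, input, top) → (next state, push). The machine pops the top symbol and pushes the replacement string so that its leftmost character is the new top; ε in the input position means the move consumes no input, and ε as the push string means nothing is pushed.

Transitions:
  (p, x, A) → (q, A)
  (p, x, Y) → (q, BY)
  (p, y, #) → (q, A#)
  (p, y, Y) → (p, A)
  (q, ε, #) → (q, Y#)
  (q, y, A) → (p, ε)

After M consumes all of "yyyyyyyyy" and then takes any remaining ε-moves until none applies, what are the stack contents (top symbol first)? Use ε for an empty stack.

(p, yyyyyyyyy, #)
  read y, top #: go to q, push A# → (q, yyyyyyyy, A#)
  read y, top A: go to p, push ε → (p, yyyyyyy, #)
  read y, top #: go to q, push A# → (q, yyyyyy, A#)
  read y, top A: go to p, push ε → (p, yyyyy, #)
  read y, top #: go to q, push A# → (q, yyyy, A#)
  read y, top A: go to p, push ε → (p, yyy, #)
  read y, top #: go to q, push A# → (q, yy, A#)
  read y, top A: go to p, push ε → (p, y, #)
  read y, top #: go to q, push A# → (q, ε, A#)
All input consumed in state q with stack A#.

A#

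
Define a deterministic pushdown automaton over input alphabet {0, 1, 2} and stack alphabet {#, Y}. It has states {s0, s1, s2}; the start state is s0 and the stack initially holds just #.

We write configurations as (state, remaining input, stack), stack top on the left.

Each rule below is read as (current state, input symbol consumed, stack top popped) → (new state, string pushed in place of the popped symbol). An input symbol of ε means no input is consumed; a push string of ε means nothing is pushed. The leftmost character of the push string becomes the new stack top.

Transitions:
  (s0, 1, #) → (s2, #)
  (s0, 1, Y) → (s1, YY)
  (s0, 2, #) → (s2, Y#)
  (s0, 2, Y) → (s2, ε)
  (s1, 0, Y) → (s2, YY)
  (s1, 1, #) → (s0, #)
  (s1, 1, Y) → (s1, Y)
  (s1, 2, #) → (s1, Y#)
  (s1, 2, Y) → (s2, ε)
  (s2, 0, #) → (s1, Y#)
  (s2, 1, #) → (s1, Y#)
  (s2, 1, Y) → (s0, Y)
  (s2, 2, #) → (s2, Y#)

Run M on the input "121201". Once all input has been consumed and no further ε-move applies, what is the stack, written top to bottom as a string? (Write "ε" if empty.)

(s0, 121201, #)
  read 1, top #: go to s2, push # → (s2, 21201, #)
  read 2, top #: go to s2, push Y# → (s2, 1201, Y#)
  read 1, top Y: go to s0, push Y → (s0, 201, Y#)
  read 2, top Y: go to s2, push ε → (s2, 01, #)
  read 0, top #: go to s1, push Y# → (s1, 1, Y#)
  read 1, top Y: go to s1, push Y → (s1, ε, Y#)
All input consumed in state s1 with stack Y#.

Y#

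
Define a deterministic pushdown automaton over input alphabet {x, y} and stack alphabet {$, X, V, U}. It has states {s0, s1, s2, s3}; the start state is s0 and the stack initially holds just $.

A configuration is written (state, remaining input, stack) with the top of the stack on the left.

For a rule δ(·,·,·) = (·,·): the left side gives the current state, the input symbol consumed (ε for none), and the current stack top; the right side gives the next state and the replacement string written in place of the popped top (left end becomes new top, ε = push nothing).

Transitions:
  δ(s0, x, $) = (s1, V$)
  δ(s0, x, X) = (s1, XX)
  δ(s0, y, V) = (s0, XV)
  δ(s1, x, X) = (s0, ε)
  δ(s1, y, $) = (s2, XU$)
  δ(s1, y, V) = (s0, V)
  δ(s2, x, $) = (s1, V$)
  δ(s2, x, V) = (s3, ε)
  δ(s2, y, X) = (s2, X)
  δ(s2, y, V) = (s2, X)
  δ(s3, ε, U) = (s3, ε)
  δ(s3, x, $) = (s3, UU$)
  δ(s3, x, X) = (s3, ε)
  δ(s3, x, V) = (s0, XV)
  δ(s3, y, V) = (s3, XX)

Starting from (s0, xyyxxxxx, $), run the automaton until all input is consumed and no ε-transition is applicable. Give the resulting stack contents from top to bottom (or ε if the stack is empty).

(s0, xyyxxxxx, $)
  read x, top $: go to s1, push V$ → (s1, yyxxxxx, V$)
  read y, top V: go to s0, push V → (s0, yxxxxx, V$)
  read y, top V: go to s0, push XV → (s0, xxxxx, XV$)
  read x, top X: go to s1, push XX → (s1, xxxx, XXV$)
  read x, top X: go to s0, push ε → (s0, xxx, XV$)
  read x, top X: go to s1, push XX → (s1, xx, XXV$)
  read x, top X: go to s0, push ε → (s0, x, XV$)
  read x, top X: go to s1, push XX → (s1, ε, XXV$)
All input consumed in state s1 with stack XXV$.

XXV$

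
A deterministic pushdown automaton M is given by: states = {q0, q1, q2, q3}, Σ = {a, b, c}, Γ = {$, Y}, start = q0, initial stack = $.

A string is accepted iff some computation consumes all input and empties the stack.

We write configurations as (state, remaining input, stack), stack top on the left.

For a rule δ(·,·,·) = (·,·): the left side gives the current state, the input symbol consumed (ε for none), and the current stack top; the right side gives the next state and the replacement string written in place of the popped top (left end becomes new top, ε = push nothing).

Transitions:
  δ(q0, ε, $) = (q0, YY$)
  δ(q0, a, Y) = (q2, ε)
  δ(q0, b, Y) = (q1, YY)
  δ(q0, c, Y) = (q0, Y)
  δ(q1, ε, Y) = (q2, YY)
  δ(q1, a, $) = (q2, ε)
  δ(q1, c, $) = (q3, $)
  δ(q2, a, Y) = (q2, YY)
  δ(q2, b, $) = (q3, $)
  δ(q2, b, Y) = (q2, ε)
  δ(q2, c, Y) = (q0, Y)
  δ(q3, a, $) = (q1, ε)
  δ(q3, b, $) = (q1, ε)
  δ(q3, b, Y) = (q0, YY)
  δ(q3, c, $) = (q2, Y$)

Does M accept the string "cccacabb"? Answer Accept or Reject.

(q0, cccacabb, $)
  ε-move, top $: go to q0, push YY$ → (q0, cccacabb, YY$)
  read c, top Y: go to q0, push Y → (q0, ccacabb, YY$)
  read c, top Y: go to q0, push Y → (q0, cacabb, YY$)
  read c, top Y: go to q0, push Y → (q0, acabb, YY$)
  read a, top Y: go to q2, push ε → (q2, cabb, Y$)
  read c, top Y: go to q0, push Y → (q0, abb, Y$)
  read a, top Y: go to q2, push ε → (q2, bb, $)
  read b, top $: go to q3, push $ → (q3, b, $)
  read b, top $: go to q1, push ε → (q1, ε, ε)
All input consumed and the stack is empty.

Accept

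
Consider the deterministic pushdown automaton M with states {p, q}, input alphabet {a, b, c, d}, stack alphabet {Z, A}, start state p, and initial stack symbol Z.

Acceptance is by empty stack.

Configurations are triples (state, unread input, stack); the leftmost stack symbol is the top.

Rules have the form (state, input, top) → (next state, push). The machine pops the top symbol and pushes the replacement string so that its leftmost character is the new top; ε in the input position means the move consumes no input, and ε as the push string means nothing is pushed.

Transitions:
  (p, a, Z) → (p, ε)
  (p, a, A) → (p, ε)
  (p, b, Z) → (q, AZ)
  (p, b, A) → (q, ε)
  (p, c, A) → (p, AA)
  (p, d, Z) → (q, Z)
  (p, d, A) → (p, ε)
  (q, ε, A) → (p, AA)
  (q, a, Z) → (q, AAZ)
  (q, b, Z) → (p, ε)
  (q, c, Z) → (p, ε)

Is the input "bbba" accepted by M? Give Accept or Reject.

(p, bbba, Z)
  read b, top Z: go to q, push AZ → (q, bba, AZ)
  ε-move, top A: go to p, push AA → (p, bba, AAZ)
  read b, top A: go to q, push ε → (q, ba, AZ)
  ε-move, top A: go to p, push AA → (p, ba, AAZ)
  read b, top A: go to q, push ε → (q, a, AZ)
  ε-move, top A: go to p, push AA → (p, a, AAZ)
  read a, top A: go to p, push ε → (p, ε, AZ)
All input consumed; stack is AZ, not empty, and no further ε-move applies.

Reject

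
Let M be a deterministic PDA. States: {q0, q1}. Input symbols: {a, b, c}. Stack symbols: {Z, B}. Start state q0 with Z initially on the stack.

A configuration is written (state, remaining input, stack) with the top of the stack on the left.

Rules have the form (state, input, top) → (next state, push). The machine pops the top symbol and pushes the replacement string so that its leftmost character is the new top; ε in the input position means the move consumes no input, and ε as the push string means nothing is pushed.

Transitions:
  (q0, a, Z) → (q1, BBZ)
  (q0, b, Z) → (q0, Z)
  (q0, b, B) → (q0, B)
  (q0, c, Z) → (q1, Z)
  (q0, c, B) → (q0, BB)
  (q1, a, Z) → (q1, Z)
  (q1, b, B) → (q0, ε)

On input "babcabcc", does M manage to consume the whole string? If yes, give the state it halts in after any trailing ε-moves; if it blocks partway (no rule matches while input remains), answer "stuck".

stuck

(q0, babcabcc, Z)
  read b, top Z: go to q0, push Z → (q0, abcabcc, Z)
  read a, top Z: go to q1, push BBZ → (q1, bcabcc, BBZ)
  read b, top B: go to q0, push ε → (q0, cabcc, BZ)
  read c, top B: go to q0, push BB → (q0, abcc, BBZ)
No transition for (q0, a, top B); M blocks with input abcc remaining.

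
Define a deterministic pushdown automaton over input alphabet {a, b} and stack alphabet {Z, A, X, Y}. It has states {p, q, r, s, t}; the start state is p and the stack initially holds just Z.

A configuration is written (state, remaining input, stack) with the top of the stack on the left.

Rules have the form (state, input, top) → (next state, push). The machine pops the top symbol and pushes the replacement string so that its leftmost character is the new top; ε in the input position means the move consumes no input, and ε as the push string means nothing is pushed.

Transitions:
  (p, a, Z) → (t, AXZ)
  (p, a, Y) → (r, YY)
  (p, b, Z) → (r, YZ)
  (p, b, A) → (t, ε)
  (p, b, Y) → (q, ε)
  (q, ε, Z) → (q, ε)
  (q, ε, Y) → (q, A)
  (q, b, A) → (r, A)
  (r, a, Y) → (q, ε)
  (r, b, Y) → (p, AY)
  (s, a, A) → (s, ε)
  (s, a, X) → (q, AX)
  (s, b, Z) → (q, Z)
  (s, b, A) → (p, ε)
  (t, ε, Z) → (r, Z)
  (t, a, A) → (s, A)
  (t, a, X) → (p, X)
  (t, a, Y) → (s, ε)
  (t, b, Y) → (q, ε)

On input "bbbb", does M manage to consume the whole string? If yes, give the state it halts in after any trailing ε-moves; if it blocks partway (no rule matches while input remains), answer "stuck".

(p, bbbb, Z)
  read b, top Z: go to r, push YZ → (r, bbb, YZ)
  read b, top Y: go to p, push AY → (p, bb, AYZ)
  read b, top A: go to t, push ε → (t, b, YZ)
  read b, top Y: go to q, push ε → (q, ε, Z)
  ε-move, top Z: go to q, push ε → (q, ε, ε)
All input consumed; M is in state q.

q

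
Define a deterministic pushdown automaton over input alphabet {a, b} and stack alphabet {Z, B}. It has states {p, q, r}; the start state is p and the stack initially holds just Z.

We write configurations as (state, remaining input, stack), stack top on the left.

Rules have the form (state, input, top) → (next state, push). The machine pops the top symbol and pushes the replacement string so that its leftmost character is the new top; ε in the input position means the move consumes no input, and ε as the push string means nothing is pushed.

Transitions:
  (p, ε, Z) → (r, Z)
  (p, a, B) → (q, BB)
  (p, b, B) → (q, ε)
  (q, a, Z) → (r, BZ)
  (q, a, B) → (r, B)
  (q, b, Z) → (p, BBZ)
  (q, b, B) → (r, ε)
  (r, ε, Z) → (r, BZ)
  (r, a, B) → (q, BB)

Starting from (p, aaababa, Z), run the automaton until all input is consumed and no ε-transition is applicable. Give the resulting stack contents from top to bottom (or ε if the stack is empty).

(p, aaababa, Z)
  ε-move, top Z: go to r, push Z → (r, aaababa, Z)
  ε-move, top Z: go to r, push BZ → (r, aaababa, BZ)
  read a, top B: go to q, push BB → (q, aababa, BBZ)
  read a, top B: go to r, push B → (r, ababa, BBZ)
  read a, top B: go to q, push BB → (q, baba, BBBZ)
  read b, top B: go to r, push ε → (r, aba, BBZ)
  read a, top B: go to q, push BB → (q, ba, BBBZ)
  read b, top B: go to r, push ε → (r, a, BBZ)
  read a, top B: go to q, push BB → (q, ε, BBBZ)
All input consumed in state q with stack BBBZ.

BBBZ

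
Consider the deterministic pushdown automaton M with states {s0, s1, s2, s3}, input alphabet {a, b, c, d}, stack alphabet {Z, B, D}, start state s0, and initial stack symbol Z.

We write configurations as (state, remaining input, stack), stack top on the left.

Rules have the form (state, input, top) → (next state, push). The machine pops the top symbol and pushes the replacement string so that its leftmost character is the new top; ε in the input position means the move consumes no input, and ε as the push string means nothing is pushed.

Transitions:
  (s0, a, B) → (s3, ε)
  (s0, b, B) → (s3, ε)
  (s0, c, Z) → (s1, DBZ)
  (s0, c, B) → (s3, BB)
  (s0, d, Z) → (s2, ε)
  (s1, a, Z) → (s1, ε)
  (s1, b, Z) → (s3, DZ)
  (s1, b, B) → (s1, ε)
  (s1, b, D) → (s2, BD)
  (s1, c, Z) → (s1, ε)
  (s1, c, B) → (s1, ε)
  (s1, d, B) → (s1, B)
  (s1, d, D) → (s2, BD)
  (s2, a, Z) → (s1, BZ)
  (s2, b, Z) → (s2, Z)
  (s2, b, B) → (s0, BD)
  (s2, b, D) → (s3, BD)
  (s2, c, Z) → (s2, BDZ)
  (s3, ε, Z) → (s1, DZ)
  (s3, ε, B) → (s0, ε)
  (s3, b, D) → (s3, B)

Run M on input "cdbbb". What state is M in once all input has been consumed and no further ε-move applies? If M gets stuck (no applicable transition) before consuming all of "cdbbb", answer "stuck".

s0

(s0, cdbbb, Z) ⊢ (s1, dbbb, DBZ) ⊢ (s2, bbb, BDBZ) ⊢ (s0, bb, BDDBZ) ⊢ (s3, b, DDBZ) ⊢ (s3, ε, BDBZ) ⊢ (s0, ε, DBZ)
All input consumed; M is in state s0.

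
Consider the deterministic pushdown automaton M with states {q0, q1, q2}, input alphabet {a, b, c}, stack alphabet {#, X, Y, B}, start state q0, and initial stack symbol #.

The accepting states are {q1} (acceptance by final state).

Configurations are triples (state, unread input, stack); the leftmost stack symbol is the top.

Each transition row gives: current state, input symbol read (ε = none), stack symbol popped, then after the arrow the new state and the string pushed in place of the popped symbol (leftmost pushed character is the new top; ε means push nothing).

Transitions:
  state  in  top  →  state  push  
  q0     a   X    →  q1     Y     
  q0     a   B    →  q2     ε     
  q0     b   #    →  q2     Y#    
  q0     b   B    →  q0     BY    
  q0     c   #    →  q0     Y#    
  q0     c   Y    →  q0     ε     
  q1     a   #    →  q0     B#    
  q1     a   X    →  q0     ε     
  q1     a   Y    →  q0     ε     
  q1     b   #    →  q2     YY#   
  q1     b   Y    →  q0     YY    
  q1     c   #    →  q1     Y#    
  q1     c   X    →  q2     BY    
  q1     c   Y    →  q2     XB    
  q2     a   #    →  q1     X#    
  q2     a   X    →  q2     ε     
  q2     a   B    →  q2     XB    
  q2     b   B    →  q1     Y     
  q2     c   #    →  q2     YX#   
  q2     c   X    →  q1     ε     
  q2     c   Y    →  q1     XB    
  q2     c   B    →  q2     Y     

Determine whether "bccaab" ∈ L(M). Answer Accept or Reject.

(q0, bccaab, #) ⊢ (q2, ccaab, Y#) ⊢ (q1, caab, XB#) ⊢ (q2, aab, BYB#) ⊢ (q2, ab, XBYB#) ⊢ (q2, b, BYB#) ⊢ (q1, ε, YYB#)
All input consumed; state q1 ∈ F.

Accept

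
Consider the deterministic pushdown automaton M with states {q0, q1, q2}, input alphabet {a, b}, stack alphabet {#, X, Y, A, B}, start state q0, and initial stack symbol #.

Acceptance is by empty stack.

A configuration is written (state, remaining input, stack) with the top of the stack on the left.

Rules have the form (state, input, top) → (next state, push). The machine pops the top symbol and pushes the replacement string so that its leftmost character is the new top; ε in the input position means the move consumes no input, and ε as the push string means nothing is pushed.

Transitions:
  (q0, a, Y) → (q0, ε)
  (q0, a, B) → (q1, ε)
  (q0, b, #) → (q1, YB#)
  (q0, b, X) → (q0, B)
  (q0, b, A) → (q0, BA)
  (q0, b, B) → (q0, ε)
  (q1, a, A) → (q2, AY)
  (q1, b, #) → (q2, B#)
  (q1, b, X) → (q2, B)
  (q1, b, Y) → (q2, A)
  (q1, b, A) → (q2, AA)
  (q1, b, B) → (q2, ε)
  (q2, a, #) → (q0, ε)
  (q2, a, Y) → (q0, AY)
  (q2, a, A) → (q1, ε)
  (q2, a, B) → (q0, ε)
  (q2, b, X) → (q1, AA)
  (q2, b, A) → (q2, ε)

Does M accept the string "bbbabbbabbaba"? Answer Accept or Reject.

Accept

(q0, bbbabbbabbaba, #) ⊢ (q1, bbabbbabbaba, YB#) ⊢ (q2, babbbabbaba, AB#) ⊢ (q2, abbbabbaba, B#) ⊢ (q0, bbbabbaba, #) ⊢ (q1, bbabbaba, YB#) ⊢ (q2, babbaba, AB#) ⊢ (q2, abbaba, B#) ⊢ (q0, bbaba, #) ⊢ (q1, baba, YB#) ⊢ (q2, aba, AB#) ⊢ (q1, ba, B#) ⊢ (q2, a, #) ⊢ (q0, ε, ε)
All input consumed and the stack is empty.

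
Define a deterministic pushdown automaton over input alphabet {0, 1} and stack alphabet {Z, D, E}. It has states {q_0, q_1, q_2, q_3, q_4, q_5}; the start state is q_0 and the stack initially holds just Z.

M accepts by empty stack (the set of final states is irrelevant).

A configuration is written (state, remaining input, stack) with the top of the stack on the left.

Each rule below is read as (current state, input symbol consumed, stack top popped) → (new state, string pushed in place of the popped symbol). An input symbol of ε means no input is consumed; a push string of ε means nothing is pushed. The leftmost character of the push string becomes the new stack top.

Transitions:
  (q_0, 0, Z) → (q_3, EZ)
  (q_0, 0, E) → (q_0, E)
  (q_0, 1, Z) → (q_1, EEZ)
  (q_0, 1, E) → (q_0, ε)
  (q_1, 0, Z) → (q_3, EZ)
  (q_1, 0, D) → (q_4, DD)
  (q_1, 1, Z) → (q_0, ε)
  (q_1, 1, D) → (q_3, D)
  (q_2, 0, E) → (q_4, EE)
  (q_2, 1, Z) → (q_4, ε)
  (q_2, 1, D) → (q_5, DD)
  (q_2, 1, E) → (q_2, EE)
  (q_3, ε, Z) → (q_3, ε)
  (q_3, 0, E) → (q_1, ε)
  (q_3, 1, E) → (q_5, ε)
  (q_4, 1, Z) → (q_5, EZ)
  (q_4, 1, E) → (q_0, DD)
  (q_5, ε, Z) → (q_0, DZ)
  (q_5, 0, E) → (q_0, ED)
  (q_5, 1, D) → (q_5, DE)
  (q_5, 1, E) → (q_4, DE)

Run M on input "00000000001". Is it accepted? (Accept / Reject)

(q_0, 00000000001, Z)
  read 0, top Z: go to q_3, push EZ → (q_3, 0000000001, EZ)
  read 0, top E: go to q_1, push ε → (q_1, 000000001, Z)
  read 0, top Z: go to q_3, push EZ → (q_3, 00000001, EZ)
  read 0, top E: go to q_1, push ε → (q_1, 0000001, Z)
  read 0, top Z: go to q_3, push EZ → (q_3, 000001, EZ)
  read 0, top E: go to q_1, push ε → (q_1, 00001, Z)
  read 0, top Z: go to q_3, push EZ → (q_3, 0001, EZ)
  read 0, top E: go to q_1, push ε → (q_1, 001, Z)
  read 0, top Z: go to q_3, push EZ → (q_3, 01, EZ)
  read 0, top E: go to q_1, push ε → (q_1, 1, Z)
  read 1, top Z: go to q_0, push ε → (q_0, ε, ε)
All input consumed and the stack is empty.

Accept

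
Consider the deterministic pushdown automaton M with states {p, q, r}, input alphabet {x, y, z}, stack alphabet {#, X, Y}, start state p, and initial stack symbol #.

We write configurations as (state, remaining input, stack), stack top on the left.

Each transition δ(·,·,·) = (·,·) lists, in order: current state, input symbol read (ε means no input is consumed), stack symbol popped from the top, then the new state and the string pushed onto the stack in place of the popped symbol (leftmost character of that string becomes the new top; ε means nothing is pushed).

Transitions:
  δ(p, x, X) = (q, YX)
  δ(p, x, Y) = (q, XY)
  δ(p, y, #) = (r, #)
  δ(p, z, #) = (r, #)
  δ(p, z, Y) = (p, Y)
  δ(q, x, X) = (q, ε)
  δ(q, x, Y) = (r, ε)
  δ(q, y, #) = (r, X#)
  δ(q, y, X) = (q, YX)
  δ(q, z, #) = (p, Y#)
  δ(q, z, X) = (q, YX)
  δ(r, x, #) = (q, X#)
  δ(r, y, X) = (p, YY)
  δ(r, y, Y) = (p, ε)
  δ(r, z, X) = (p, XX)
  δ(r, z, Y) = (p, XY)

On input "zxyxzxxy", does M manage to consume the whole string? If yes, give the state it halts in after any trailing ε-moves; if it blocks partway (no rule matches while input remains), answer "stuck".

(p, zxyxzxxy, #) ⊢ (r, xyxzxxy, #) ⊢ (q, yxzxxy, X#) ⊢ (q, xzxxy, YX#) ⊢ (r, zxxy, X#) ⊢ (p, xxy, XX#) ⊢ (q, xy, YXX#) ⊢ (r, y, XX#) ⊢ (p, ε, YYX#)
All input consumed; M is in state p.

p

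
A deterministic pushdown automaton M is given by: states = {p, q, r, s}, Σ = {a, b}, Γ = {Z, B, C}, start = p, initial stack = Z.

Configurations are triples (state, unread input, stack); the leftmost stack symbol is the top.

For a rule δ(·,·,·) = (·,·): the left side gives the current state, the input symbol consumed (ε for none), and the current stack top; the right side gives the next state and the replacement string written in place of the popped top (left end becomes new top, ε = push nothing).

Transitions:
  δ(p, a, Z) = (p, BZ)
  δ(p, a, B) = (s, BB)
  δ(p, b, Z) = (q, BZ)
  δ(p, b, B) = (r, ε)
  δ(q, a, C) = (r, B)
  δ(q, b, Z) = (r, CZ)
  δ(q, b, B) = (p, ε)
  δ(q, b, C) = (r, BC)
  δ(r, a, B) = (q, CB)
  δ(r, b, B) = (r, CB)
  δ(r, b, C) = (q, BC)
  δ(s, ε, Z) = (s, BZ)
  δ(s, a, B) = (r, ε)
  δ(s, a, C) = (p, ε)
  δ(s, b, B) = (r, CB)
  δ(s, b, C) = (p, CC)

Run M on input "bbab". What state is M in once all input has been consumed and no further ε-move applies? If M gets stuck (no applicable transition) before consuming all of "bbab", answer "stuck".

r

(p, bbab, Z)
  read b, top Z: go to q, push BZ → (q, bab, BZ)
  read b, top B: go to p, push ε → (p, ab, Z)
  read a, top Z: go to p, push BZ → (p, b, BZ)
  read b, top B: go to r, push ε → (r, ε, Z)
All input consumed; M is in state r.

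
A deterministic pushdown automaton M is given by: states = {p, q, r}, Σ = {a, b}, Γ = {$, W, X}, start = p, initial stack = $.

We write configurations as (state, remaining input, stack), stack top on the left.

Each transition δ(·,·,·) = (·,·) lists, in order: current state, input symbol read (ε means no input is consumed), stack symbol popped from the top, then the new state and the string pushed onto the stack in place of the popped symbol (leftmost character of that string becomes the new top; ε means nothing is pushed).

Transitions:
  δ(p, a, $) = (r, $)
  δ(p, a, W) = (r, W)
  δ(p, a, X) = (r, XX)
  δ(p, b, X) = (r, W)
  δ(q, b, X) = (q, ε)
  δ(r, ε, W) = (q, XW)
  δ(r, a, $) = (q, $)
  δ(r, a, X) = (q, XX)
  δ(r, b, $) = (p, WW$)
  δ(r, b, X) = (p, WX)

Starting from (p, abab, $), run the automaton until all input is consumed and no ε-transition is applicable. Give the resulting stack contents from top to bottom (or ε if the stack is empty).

(p, abab, $)
  read a, top $: go to r, push $ → (r, bab, $)
  read b, top $: go to p, push WW$ → (p, ab, WW$)
  read a, top W: go to r, push W → (r, b, WW$)
  ε-move, top W: go to q, push XW → (q, b, XWW$)
  read b, top X: go to q, push ε → (q, ε, WW$)
All input consumed in state q with stack WW$.

WW$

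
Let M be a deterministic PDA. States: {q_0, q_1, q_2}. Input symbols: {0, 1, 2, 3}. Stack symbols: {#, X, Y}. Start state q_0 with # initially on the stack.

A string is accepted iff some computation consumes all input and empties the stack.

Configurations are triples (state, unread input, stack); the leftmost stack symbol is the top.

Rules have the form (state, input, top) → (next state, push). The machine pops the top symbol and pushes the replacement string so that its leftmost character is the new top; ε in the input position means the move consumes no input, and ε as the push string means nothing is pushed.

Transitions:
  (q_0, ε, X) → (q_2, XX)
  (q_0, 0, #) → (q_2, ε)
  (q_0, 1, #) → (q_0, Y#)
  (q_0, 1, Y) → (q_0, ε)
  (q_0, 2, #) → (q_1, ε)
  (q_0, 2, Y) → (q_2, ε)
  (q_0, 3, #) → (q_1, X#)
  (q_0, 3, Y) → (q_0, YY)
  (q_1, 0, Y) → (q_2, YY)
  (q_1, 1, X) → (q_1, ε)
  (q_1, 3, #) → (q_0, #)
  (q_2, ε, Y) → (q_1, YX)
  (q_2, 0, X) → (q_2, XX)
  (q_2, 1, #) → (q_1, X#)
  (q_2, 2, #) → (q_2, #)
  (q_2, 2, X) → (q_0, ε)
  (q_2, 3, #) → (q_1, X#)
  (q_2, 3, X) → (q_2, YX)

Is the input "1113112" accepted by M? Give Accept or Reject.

Accept

(q_0, 1113112, #)
  read 1, top #: go to q_0, push Y# → (q_0, 113112, Y#)
  read 1, top Y: go to q_0, push ε → (q_0, 13112, #)
  read 1, top #: go to q_0, push Y# → (q_0, 3112, Y#)
  read 3, top Y: go to q_0, push YY → (q_0, 112, YY#)
  read 1, top Y: go to q_0, push ε → (q_0, 12, Y#)
  read 1, top Y: go to q_0, push ε → (q_0, 2, #)
  read 2, top #: go to q_1, push ε → (q_1, ε, ε)
All input consumed and the stack is empty.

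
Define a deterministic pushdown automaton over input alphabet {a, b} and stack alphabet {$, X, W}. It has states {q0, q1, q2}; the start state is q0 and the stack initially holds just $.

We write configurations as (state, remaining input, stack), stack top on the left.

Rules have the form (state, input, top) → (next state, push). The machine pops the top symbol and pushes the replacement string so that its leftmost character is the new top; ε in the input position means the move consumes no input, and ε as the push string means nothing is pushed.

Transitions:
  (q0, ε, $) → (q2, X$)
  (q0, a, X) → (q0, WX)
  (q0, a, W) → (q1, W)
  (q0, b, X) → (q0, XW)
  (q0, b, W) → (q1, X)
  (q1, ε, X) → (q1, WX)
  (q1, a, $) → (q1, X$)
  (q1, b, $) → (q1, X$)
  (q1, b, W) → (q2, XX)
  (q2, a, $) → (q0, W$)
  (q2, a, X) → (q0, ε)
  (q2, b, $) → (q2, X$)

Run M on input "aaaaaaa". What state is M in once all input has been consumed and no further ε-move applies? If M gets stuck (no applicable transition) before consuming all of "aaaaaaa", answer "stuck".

q2

(q0, aaaaaaa, $)
  ε-move, top $: go to q2, push X$ → (q2, aaaaaaa, X$)
  read a, top X: go to q0, push ε → (q0, aaaaaa, $)
  ε-move, top $: go to q2, push X$ → (q2, aaaaaa, X$)
  read a, top X: go to q0, push ε → (q0, aaaaa, $)
  ε-move, top $: go to q2, push X$ → (q2, aaaaa, X$)
  read a, top X: go to q0, push ε → (q0, aaaa, $)
  ε-move, top $: go to q2, push X$ → (q2, aaaa, X$)
  read a, top X: go to q0, push ε → (q0, aaa, $)
  ε-move, top $: go to q2, push X$ → (q2, aaa, X$)
  read a, top X: go to q0, push ε → (q0, aa, $)
  ε-move, top $: go to q2, push X$ → (q2, aa, X$)
  read a, top X: go to q0, push ε → (q0, a, $)
  ε-move, top $: go to q2, push X$ → (q2, a, X$)
  read a, top X: go to q0, push ε → (q0, ε, $)
  ε-move, top $: go to q2, push X$ → (q2, ε, X$)
All input consumed; M is in state q2.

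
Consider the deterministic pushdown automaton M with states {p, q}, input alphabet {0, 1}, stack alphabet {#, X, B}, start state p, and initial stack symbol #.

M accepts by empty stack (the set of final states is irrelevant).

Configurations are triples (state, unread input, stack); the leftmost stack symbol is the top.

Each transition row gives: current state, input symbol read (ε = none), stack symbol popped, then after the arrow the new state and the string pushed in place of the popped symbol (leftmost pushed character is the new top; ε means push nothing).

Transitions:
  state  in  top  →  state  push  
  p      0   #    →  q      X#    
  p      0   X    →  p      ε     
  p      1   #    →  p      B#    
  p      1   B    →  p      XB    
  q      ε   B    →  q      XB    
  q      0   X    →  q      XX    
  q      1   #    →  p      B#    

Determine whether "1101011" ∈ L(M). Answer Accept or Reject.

Reject

(p, 1101011, #)
  read 1, top #: go to p, push B# → (p, 101011, B#)
  read 1, top B: go to p, push XB → (p, 01011, XB#)
  read 0, top X: go to p, push ε → (p, 1011, B#)
  read 1, top B: go to p, push XB → (p, 011, XB#)
  read 0, top X: go to p, push ε → (p, 11, B#)
  read 1, top B: go to p, push XB → (p, 1, XB#)
No transition applies at (p, 1, XB#); input not fully consumed.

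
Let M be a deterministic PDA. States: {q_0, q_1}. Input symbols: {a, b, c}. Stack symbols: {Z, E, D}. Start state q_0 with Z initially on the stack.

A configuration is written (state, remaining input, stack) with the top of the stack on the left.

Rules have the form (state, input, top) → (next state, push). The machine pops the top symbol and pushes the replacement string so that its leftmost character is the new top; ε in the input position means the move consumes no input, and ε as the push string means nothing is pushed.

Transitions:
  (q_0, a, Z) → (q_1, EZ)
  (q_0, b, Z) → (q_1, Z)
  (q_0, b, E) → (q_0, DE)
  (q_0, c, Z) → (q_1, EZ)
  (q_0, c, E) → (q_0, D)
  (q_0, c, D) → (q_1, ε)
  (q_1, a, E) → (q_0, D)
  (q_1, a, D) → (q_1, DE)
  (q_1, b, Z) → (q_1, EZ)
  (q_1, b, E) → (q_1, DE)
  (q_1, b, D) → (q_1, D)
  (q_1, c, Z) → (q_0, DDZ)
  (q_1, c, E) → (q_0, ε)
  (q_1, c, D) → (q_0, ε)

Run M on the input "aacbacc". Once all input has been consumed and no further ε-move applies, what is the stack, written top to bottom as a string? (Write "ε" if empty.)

DDZ

(q_0, aacbacc, Z)
  read a, top Z: go to q_1, push EZ → (q_1, acbacc, EZ)
  read a, top E: go to q_0, push D → (q_0, cbacc, DZ)
  read c, top D: go to q_1, push ε → (q_1, bacc, Z)
  read b, top Z: go to q_1, push EZ → (q_1, acc, EZ)
  read a, top E: go to q_0, push D → (q_0, cc, DZ)
  read c, top D: go to q_1, push ε → (q_1, c, Z)
  read c, top Z: go to q_0, push DDZ → (q_0, ε, DDZ)
All input consumed in state q_0 with stack DDZ.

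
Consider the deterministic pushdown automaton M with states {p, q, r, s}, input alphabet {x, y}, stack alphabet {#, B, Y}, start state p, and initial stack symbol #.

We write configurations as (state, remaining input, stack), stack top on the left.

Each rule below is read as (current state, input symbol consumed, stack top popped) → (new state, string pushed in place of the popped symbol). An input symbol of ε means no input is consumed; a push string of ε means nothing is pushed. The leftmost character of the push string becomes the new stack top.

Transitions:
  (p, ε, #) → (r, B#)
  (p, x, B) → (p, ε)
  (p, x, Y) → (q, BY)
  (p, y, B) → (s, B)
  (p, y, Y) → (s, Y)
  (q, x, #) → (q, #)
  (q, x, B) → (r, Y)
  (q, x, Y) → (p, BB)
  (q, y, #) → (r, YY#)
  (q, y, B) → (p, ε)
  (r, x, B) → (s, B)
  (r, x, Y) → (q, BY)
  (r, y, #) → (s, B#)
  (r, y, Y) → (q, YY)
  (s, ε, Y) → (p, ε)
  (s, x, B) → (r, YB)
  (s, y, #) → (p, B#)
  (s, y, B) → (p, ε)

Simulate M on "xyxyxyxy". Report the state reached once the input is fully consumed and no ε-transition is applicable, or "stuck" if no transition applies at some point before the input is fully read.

(p, xyxyxyxy, #)
  ε-move, top #: go to r, push B# → (r, xyxyxyxy, B#)
  read x, top B: go to s, push B → (s, yxyxyxy, B#)
  read y, top B: go to p, push ε → (p, xyxyxy, #)
  ε-move, top #: go to r, push B# → (r, xyxyxy, B#)
  read x, top B: go to s, push B → (s, yxyxy, B#)
  read y, top B: go to p, push ε → (p, xyxy, #)
  ε-move, top #: go to r, push B# → (r, xyxy, B#)
  read x, top B: go to s, push B → (s, yxy, B#)
  read y, top B: go to p, push ε → (p, xy, #)
  ε-move, top #: go to r, push B# → (r, xy, B#)
  read x, top B: go to s, push B → (s, y, B#)
  read y, top B: go to p, push ε → (p, ε, #)
  ε-move, top #: go to r, push B# → (r, ε, B#)
All input consumed; M is in state r.

r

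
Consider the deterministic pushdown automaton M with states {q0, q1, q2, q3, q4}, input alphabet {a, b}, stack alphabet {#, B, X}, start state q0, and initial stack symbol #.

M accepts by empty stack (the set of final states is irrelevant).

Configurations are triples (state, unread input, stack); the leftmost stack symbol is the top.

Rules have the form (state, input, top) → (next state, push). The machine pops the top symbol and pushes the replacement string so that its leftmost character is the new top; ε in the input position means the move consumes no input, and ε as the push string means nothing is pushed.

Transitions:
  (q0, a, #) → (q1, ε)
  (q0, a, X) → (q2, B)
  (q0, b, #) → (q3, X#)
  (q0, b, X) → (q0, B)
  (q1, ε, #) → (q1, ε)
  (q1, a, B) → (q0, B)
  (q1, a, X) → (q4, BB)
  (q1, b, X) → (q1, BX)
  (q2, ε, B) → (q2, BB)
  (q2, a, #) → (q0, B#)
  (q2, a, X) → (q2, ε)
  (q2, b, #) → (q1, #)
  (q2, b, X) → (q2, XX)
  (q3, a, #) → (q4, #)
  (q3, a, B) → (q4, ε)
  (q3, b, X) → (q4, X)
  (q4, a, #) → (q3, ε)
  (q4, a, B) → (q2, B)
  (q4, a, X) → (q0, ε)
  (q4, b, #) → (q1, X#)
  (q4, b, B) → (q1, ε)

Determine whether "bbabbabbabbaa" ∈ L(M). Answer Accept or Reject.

Accept

(q0, bbabbabbabbaa, #)
  read b, top #: go to q3, push X# → (q3, babbabbabbaa, X#)
  read b, top X: go to q4, push X → (q4, abbabbabbaa, X#)
  read a, top X: go to q0, push ε → (q0, bbabbabbaa, #)
  read b, top #: go to q3, push X# → (q3, babbabbaa, X#)
  read b, top X: go to q4, push X → (q4, abbabbaa, X#)
  read a, top X: go to q0, push ε → (q0, bbabbaa, #)
  read b, top #: go to q3, push X# → (q3, babbaa, X#)
  read b, top X: go to q4, push X → (q4, abbaa, X#)
  read a, top X: go to q0, push ε → (q0, bbaa, #)
  read b, top #: go to q3, push X# → (q3, baa, X#)
  read b, top X: go to q4, push X → (q4, aa, X#)
  read a, top X: go to q0, push ε → (q0, a, #)
  read a, top #: go to q1, push ε → (q1, ε, ε)
All input consumed and the stack is empty.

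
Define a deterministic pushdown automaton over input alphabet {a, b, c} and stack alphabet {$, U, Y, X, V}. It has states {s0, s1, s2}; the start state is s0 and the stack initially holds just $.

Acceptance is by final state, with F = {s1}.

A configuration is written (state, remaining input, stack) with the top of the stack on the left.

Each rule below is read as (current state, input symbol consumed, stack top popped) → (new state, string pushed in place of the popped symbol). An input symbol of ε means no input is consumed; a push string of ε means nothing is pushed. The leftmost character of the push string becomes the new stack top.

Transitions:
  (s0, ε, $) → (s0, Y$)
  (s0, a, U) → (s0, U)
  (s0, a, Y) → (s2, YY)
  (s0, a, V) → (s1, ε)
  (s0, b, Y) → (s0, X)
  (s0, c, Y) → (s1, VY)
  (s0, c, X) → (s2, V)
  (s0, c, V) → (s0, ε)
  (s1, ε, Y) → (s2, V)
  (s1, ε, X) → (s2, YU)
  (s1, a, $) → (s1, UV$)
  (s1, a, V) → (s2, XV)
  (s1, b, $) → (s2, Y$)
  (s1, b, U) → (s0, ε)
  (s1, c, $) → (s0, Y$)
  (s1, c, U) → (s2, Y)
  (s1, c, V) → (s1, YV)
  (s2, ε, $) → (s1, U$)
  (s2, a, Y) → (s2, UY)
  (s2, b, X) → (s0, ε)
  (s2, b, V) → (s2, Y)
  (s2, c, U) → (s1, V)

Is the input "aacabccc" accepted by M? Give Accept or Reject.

Accept

(s0, aacabccc, $)
  ε-move, top $: go to s0, push Y$ → (s0, aacabccc, Y$)
  read a, top Y: go to s2, push YY → (s2, acabccc, YY$)
  read a, top Y: go to s2, push UY → (s2, cabccc, UYY$)
  read c, top U: go to s1, push V → (s1, abccc, VYY$)
  read a, top V: go to s2, push XV → (s2, bccc, XVYY$)
  read b, top X: go to s0, push ε → (s0, ccc, VYY$)
  read c, top V: go to s0, push ε → (s0, cc, YY$)
  read c, top Y: go to s1, push VY → (s1, c, VYY$)
  read c, top V: go to s1, push YV → (s1, ε, YVYY$)
All input consumed; state s1 ∈ F.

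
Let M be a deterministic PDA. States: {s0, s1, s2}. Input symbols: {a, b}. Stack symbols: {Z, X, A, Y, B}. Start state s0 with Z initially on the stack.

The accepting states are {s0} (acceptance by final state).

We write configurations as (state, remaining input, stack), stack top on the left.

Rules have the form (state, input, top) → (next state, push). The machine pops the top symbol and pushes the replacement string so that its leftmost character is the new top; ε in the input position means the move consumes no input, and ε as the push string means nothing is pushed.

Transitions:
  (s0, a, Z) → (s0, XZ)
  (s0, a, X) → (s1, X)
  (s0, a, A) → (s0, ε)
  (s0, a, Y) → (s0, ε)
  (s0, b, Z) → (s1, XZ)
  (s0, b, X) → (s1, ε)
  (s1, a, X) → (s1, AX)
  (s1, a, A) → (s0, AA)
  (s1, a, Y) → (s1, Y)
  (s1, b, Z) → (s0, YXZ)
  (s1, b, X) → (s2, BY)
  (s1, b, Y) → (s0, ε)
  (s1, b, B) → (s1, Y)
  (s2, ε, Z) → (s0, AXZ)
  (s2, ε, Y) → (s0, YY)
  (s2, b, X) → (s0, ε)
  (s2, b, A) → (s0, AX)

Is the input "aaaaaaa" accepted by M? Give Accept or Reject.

Reject

(s0, aaaaaaa, Z) ⊢ (s0, aaaaaa, XZ) ⊢ (s1, aaaaa, XZ) ⊢ (s1, aaaa, AXZ) ⊢ (s0, aaa, AAXZ) ⊢ (s0, aa, AXZ) ⊢ (s0, a, XZ) ⊢ (s1, ε, XZ)
All input consumed; state s1 ∉ F and no further ε-move applies.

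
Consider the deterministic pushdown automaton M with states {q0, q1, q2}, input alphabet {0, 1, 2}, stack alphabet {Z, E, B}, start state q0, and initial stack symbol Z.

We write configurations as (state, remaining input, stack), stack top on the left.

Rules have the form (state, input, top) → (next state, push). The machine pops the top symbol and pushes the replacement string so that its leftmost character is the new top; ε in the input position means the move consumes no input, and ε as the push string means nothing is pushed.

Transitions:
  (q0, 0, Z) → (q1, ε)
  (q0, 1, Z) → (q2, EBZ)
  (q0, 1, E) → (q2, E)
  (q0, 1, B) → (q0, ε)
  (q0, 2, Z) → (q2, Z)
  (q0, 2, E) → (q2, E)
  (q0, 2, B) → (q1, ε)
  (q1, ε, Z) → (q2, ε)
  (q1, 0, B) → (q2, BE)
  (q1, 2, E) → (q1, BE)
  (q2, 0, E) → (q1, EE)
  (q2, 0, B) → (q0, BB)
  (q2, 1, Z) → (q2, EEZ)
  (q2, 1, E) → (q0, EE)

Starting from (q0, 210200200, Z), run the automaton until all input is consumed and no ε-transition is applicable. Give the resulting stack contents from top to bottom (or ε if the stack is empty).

(q0, 210200200, Z) ⊢ (q2, 10200200, Z) ⊢ (q2, 0200200, EEZ) ⊢ (q1, 200200, EEEZ) ⊢ (q1, 00200, BEEEZ) ⊢ (q2, 0200, BEEEEZ) ⊢ (q0, 200, BBEEEEZ) ⊢ (q1, 00, BEEEEZ) ⊢ (q2, 0, BEEEEEZ) ⊢ (q0, ε, BBEEEEEZ)
All input consumed in state q0 with stack BBEEEEEZ.

BBEEEEEZ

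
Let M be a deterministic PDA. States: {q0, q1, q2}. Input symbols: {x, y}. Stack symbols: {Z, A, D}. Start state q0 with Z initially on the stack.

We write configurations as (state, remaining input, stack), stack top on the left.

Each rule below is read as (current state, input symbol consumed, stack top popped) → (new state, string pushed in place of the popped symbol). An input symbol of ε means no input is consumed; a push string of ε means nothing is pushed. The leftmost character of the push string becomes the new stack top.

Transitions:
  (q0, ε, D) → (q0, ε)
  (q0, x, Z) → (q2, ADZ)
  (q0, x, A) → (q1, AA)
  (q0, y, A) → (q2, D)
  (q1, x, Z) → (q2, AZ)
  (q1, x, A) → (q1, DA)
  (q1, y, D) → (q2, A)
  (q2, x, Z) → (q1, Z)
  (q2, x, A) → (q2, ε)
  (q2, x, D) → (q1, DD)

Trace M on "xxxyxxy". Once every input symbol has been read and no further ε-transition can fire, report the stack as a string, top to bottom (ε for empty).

ADZ

(q0, xxxyxxy, Z)
  read x, top Z: go to q2, push ADZ → (q2, xxyxxy, ADZ)
  read x, top A: go to q2, push ε → (q2, xyxxy, DZ)
  read x, top D: go to q1, push DD → (q1, yxxy, DDZ)
  read y, top D: go to q2, push A → (q2, xxy, ADZ)
  read x, top A: go to q2, push ε → (q2, xy, DZ)
  read x, top D: go to q1, push DD → (q1, y, DDZ)
  read y, top D: go to q2, push A → (q2, ε, ADZ)
All input consumed in state q2 with stack ADZ.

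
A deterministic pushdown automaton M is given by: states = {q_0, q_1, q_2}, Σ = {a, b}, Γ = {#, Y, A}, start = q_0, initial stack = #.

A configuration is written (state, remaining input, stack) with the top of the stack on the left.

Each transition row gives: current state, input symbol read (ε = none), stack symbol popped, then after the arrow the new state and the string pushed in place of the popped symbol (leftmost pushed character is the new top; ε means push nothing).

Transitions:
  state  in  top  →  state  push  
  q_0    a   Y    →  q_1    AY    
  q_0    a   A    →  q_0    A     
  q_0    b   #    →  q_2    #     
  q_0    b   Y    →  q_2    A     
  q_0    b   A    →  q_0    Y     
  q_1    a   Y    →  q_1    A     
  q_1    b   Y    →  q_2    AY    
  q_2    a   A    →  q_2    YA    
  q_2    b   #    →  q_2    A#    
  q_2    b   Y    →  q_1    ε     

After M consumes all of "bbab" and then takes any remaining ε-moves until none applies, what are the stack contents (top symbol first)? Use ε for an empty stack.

A#

(q_0, bbab, #)
  read b, top #: go to q_2, push # → (q_2, bab, #)
  read b, top #: go to q_2, push A# → (q_2, ab, A#)
  read a, top A: go to q_2, push YA → (q_2, b, YA#)
  read b, top Y: go to q_1, push ε → (q_1, ε, A#)
All input consumed in state q_1 with stack A#.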